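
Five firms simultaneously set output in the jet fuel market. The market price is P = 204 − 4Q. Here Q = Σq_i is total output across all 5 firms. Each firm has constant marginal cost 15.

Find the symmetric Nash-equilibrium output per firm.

7.875

A representative firm's profit is π_i = q_i(204 − 4Q) − 15q_i, with Q = q_i + Σ_{j≠i} q_j.
First-order condition: 189 − 8q_i − 4Σ_{j≠i} q_j = 0.
Imposing symmetry (q_j = q for all j) turns Σ_{j≠i} q_j into 4q, so 189 = 24q and q = 7.875.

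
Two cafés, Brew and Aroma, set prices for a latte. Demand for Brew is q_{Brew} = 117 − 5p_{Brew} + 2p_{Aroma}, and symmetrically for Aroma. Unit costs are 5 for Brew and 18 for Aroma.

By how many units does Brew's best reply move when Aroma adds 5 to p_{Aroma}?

1

Brew's profit: π = (p_{Brew} − 5)(117 − 5p_{Brew} + 2p_{Aroma}).
∂π/∂p_{Brew} = 142 − 10p_{Brew} + 2p_{Aroma} = 0 ⇒ p_{Brew} = 14.2 + 0.2p_{Aroma}.
The reaction-function slope is 0.2, so a 5-unit rise in p_{Aroma} moves p_{Brew} by 0.2 × 5 = 1. Brew's best response rises — the actions are strategic complements.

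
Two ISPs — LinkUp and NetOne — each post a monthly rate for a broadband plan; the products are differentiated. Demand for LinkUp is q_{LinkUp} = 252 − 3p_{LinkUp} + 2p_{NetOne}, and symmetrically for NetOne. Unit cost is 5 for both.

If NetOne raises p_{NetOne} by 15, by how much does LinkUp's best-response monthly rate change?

LinkUp's profit: π = (p_{LinkUp} − 5)(252 − 3p_{LinkUp} + 2p_{NetOne}).
∂π/∂p_{LinkUp} = 267 − 6p_{LinkUp} + 2p_{NetOne} = 0 ⇒ p_{LinkUp} = 44.5 + (1/3)p_{NetOne}.
The reaction-function slope is 1/3, so a 15-unit rise in p_{NetOne} moves p_{LinkUp} by 1/3 × 15 = 5. LinkUp's best response rises — the actions are strategic complements.

5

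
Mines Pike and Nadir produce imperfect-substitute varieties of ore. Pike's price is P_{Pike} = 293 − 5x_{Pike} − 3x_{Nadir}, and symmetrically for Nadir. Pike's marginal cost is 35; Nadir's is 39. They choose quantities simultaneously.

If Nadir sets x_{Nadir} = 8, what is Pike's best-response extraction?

23.4

Mine Pike's profit: π = x_{Pike}(293 − 5x_{Pike} − 3x_{Nadir}) − 35x_{Pike}.
∂π/∂x_{Pike} = 258 − 10x_{Pike} − 3x_{Nadir} = 0 ⇒ x_{Pike} = 25.8 − 0.3x_{Nadir}.
At x_{Nadir} = 8: x_{Pike} = 25.8 − 0.3·8 = 23.4.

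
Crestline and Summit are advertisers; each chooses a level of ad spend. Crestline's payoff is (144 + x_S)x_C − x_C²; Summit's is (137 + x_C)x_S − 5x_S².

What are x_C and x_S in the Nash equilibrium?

83, 22

Expanding Crestline's payoff: 144x_C + x_Sx_C − x_C².
∂π/∂x_C = 144 + x_S − 2x_C = 0, so x_C = 72 + 0.5x_S.
Likewise for Summit: x_S = 13.7 + 0.1x_C.
Plugging x_S into Crestline's best response: x_C = 72 + 0.5(13.7 + 0.1x_C) ⇒ 0.95x_C = 78.85, so x_C = 83.
Then x_S = 13.7 + 0.1·83 = 22.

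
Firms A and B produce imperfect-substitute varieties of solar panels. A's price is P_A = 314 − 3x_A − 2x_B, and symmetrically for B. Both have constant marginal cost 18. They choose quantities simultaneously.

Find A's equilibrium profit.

Firm A's profit: π = x_A(314 − 3x_A − 2x_B) − 18x_A.
∂π/∂x_A = 296 − 6x_A − 2x_B = 0 ⇒ x_A = 148/3 − (1/3)x_B.
The game is symmetric, so in equilibrium x_B = x_A: the reaction function gives (4/3)x_A = 148/3, hence x_A = 37.
P_A = 314 − 3·37 − 2·37 = 129.
Profit = (129 − 18)·37 = 4107.

4107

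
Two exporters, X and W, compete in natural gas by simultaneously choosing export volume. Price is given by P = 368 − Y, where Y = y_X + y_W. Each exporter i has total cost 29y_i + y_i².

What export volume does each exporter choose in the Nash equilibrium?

Exporter X's profit: π = y_X(368 − (y_X + y_W)) − 29y_X − y_X².
∂π/∂y_X = 339 − 4y_X − y_W = 0, so y_X = 84.75 − 0.25y_W.
By symmetry y_W = y_X; substituting into the reaction function, 1.25y_X = 84.75 and y_X = 67.8.

67.8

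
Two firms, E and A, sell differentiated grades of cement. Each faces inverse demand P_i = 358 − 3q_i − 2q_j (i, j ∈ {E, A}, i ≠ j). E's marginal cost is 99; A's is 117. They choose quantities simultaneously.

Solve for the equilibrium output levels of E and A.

33.5, 29

Firm E's profit: π = q_E(358 − 3q_E − 2q_A) − 99q_E.
∂π/∂q_E = 259 − 6q_E − 2q_A = 0 ⇒ q_E = 259/6 − (1/3)q_A.
Similarly q_A = 241/6 − (1/3)q_E.
Substituting the second reaction function into the first: q_E = 259/6 − (1/3)(241/6 − (1/3)q_E), which gives (8/9)q_E = 268/9 ⇒ q_E = 33.5.
Then q_A = 241/6 − (1/3)·33.5 = 29.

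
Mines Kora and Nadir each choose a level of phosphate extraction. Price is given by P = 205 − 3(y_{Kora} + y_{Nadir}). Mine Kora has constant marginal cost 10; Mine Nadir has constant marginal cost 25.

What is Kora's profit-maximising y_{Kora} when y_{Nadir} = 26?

Mine Kora's profit: π = y_{Kora}(205 − 3(y_{Kora} + y_{Nadir})) − 10y_{Kora}.
∂π/∂y_{Kora} = 195 − 6y_{Kora} − 3y_{Nadir} = 0, so y_{Kora} = 32.5 − 0.5y_{Nadir}.
At y_{Nadir} = 26: y_{Kora} = 32.5 − 0.5·26 = 19.5.

19.5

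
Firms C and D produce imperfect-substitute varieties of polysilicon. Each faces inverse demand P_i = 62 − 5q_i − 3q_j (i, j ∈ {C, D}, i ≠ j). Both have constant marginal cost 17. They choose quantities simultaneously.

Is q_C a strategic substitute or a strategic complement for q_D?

Firm C's profit: π = q_C(62 − 5q_C − 3q_D) − 17q_C.
∂π/∂q_C = 45 − 10q_C − 3q_D = 0 ⇒ q_C = 4.5 − 0.3q_D.
The best-response slope dq_C/dq_D = −0.3 < 0: the reaction function is downward-sloping, so the choices are strategic substitutes.

strategic substitutes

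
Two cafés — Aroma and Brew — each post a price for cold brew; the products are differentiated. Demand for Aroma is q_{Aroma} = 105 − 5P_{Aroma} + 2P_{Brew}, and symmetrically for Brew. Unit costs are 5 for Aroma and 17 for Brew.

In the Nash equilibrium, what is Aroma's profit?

Aroma's profit: π = (P_{Aroma} − 5)(105 − 5P_{Aroma} + 2P_{Brew}).
∂π/∂P_{Aroma} = 130 − 10P_{Aroma} + 2P_{Brew} = 0 ⇒ P_{Aroma} = 13 + 0.2P_{Brew}.
Similarly P_{Brew} = 19 + 0.2P_{Aroma}.
Plugging P_{Brew} into Aroma's best response: P_{Aroma} = 13 + 0.2(19 + 0.2P_{Aroma}) ⇒ 0.96P_{Aroma} = 16.8, so P_{Aroma} = 17.5.
Then P_{Brew} = 19 + 0.2·17.5 = 22.5.
q_{Aroma} = 105 − 5·17.5 + 2·22.5 = 62.5.
Profit = (17.5 − 5)·62.5 = 781.25.

781.25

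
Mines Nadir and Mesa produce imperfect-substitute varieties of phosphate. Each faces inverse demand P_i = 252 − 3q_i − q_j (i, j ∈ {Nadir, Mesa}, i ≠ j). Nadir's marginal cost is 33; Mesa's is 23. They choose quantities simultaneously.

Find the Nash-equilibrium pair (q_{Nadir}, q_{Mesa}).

31, 33

Mine Nadir's profit: π = q_{Nadir}(252 − 3q_{Nadir} − q_{Mesa}) − 33q_{Nadir}.
∂π/∂q_{Nadir} = 219 − 6q_{Nadir} − q_{Mesa} = 0 ⇒ q_{Nadir} = 36.5 − (1/6)q_{Mesa}.
Similarly q_{Mesa} = 229/6 − (1/6)q_{Nadir}.
Solving the two reaction functions simultaneously: (1 − (−1/6)(−1/6))q_{Nadir} = 36.5 − (1/6)·(229/6), so (35/36)q_{Nadir} = 1085/36 and q_{Nadir} = 31.
Then q_{Mesa} = 229/6 − (1/6)·31 = 33.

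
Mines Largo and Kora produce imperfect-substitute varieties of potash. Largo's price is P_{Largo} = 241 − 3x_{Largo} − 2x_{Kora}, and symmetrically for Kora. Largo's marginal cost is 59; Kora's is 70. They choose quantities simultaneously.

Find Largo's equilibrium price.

Mine Largo's profit: π = x_{Largo}(241 − 3x_{Largo} − 2x_{Kora}) − 59x_{Largo}.
∂π/∂x_{Largo} = 182 − 6x_{Largo} − 2x_{Kora} = 0 ⇒ x_{Largo} = 91/3 − (1/3)x_{Kora}.
Similarly x_{Kora} = 28.5 − (1/3)x_{Largo}.
Plugging x_{Kora} into Largo's best response: x_{Largo} = 91/3 − (1/3)(28.5 − (1/3)x_{Largo}) ⇒ (8/9)x_{Largo} = 125/6, so x_{Largo} = 23.4375.
Then x_{Kora} = 28.5 − (1/3)·23.4375 = 20.6875.
P_{Largo} = 241 − 3·23.4375 − 2·20.6875 = 129.3125.

129.3125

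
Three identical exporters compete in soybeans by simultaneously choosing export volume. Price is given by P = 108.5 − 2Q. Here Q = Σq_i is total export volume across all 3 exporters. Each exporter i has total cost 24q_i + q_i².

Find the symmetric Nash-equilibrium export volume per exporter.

A representative exporter's profit is π_i = q_i(108.5 − 2Q) − 24q_i − q_i², with Q = q_i + Σ_{j≠i} q_j.
First-order condition: 84.5 − 6q_i − 2Σ_{j≠i} q_j = 0.
Imposing symmetry (q_j = q for all j) turns Σ_{j≠i} q_j into 2q, so 84.5 = 10q and q = 8.45.

8.45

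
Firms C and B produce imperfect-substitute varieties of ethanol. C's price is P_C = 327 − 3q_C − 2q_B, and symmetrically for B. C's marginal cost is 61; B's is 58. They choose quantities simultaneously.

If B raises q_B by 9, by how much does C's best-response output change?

-3

Firm C's profit: π = q_C(327 − 3q_C − 2q_B) − 61q_C.
∂π/∂q_C = 266 − 6q_C − 2q_B = 0 ⇒ q_C = 133/3 − (1/3)q_B.
The reaction-function slope is −1/3, so a 9-unit rise in q_B moves q_C by −1/3 × 9 = −3. C's best response falls — the actions are strategic substitutes.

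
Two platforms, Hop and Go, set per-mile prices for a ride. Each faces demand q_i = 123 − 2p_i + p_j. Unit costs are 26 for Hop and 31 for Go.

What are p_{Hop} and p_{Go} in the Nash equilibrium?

Hop's profit: π = (p_{Hop} − 26)(123 − 2p_{Hop} + p_{Go}).
∂π/∂p_{Hop} = 175 − 4p_{Hop} + p_{Go} = 0 ⇒ p_{Hop} = 43.75 + 0.25p_{Go}.
Similarly p_{Go} = 46.25 + 0.25p_{Hop}.
Solving the two reaction functions simultaneously: (1 − (0.25)(0.25))p_{Hop} = 43.75 + 0.25·46.25, so 0.9375p_{Hop} = 55.3125 and p_{Hop} = 59.
Then p_{Go} = 46.25 + 0.25·59 = 61.

59, 61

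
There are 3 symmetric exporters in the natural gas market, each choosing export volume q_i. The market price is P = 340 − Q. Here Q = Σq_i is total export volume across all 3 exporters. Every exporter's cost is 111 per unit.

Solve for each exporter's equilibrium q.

A representative exporter's profit is π_i = q_i(340 − Q) − 111q_i, with Q = q_i + Σ_{j≠i} q_j.
First-order condition: 229 − 2q_i − Σ_{j≠i} q_j = 0.
Imposing symmetry (q_j = q for all j) turns Σ_{j≠i} q_j into 2q, so 229 = 4q and q = 57.25.

57.25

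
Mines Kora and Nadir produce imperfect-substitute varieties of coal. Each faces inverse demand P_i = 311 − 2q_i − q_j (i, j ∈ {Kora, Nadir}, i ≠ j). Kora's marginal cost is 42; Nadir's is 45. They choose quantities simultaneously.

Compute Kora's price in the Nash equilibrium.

150

Mine Kora's profit: π = q_{Kora}(311 − 2q_{Kora} − q_{Nadir}) − 42q_{Kora}.
∂π/∂q_{Kora} = 269 − 4q_{Kora} − q_{Nadir} = 0 ⇒ q_{Kora} = 67.25 − 0.25q_{Nadir}.
Similarly q_{Nadir} = 66.5 − 0.25q_{Kora}.
Plugging q_{Nadir} into Kora's best response: q_{Kora} = 67.25 − 0.25(66.5 − 0.25q_{Kora}) ⇒ 0.9375q_{Kora} = 50.625, so q_{Kora} = 54.
Then q_{Nadir} = 66.5 − 0.25·54 = 53.
P_{Kora} = 311 − 2·54 − 53 = 150.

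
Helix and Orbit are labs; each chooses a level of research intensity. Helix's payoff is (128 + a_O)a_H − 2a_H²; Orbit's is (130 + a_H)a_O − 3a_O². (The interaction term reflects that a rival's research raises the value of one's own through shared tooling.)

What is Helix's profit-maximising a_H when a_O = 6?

Expanding Helix's payoff: 128a_H + a_Oa_H − 2a_H².
∂π/∂a_H = 128 + a_O − 4a_H = 0, so a_H = 32 + 0.25a_O.
At a_O = 6: a_H = 32 + 0.25·6 = 33.5.

33.5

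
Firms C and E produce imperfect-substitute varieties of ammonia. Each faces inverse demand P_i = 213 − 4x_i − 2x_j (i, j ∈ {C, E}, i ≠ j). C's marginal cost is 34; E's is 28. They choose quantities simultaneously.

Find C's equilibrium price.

104.8

Firm C's profit: π = x_C(213 − 4x_C − 2x_E) − 34x_C.
∂π/∂x_C = 179 − 8x_C − 2x_E = 0 ⇒ x_C = 22.375 − 0.25x_E.
Similarly x_E = 23.125 − 0.25x_C.
Substituting the second reaction function into the first: x_C = 22.375 − 0.25(23.125 − 0.25x_C), which gives 0.9375x_C = 531/32 ⇒ x_C = 17.7.
Then x_E = 23.125 − 0.25·17.7 = 18.7.
P_C = 213 − 4·17.7 − 2·18.7 = 104.8.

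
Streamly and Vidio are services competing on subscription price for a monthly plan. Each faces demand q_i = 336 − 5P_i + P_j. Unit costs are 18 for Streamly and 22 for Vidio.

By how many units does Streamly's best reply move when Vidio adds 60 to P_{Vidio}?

6

Streamly's profit: π = (P_{Streamly} − 18)(336 − 5P_{Streamly} + P_{Vidio}).
∂π/∂P_{Streamly} = 426 − 10P_{Streamly} + P_{Vidio} = 0 ⇒ P_{Streamly} = 42.6 + 0.1P_{Vidio}.
The reaction-function slope is 0.1, so a 60-unit rise in P_{Vidio} moves P_{Streamly} by 0.1 × 60 = 6. Streamly's best response rises — the actions are strategic complements.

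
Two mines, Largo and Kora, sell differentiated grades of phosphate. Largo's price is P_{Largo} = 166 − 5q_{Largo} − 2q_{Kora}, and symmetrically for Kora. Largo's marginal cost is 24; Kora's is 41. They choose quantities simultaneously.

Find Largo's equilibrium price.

Mine Largo's profit: π = q_{Largo}(166 − 5q_{Largo} − 2q_{Kora}) − 24q_{Largo}.
∂π/∂q_{Largo} = 142 − 10q_{Largo} − 2q_{Kora} = 0 ⇒ q_{Largo} = 14.2 − 0.2q_{Kora}.
Similarly q_{Kora} = 12.5 − 0.2q_{Largo}.
Plugging q_{Kora} into Largo's best response: q_{Largo} = 14.2 − 0.2(12.5 − 0.2q_{Largo}) ⇒ 0.96q_{Largo} = 11.7, so q_{Largo} = 12.1875.
Then q_{Kora} = 12.5 − 0.2·12.1875 = 10.0625.
P_{Largo} = 166 − 5·12.1875 − 2·10.0625 = 84.9375.

84.9375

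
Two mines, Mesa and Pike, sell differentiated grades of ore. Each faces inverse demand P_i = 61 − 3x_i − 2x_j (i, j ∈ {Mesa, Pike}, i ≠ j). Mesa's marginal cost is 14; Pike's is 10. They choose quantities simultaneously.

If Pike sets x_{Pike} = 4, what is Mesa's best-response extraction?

Mine Mesa's profit: π = x_{Mesa}(61 − 3x_{Mesa} − 2x_{Pike}) − 14x_{Mesa}.
∂π/∂x_{Mesa} = 47 − 6x_{Mesa} − 2x_{Pike} = 0 ⇒ x_{Mesa} = 47/6 − (1/3)x_{Pike}.
At x_{Pike} = 4: x_{Mesa} = 47/6 − (1/3)·4 = 6.5.

6.5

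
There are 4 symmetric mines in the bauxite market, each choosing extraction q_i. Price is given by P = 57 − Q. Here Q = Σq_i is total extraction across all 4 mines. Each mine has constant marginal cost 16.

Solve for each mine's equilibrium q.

A representative mine's profit is π_i = q_i(57 − Q) − 16q_i, with Q = q_i + Σ_{j≠i} q_j.
First-order condition: 41 − 2q_i − Σ_{j≠i} q_j = 0.
With identical mines, set every q_j = q: then 41 − 2q − 3q = 0, i.e. q = 41/5 = 8.2.

8.2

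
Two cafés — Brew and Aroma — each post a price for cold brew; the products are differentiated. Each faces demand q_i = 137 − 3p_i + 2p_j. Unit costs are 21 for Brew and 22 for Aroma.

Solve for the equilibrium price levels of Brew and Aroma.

50.1875, 50.5625

Brew's profit: π = (p_{Brew} − 21)(137 − 3p_{Brew} + 2p_{Aroma}).
∂π/∂p_{Brew} = 200 − 6p_{Brew} + 2p_{Aroma} = 0 ⇒ p_{Brew} = 100/3 + (1/3)p_{Aroma}.
Similarly p_{Aroma} = 203/6 + (1/3)p_{Brew}.
Substituting the second reaction function into the first: p_{Brew} = 100/3 + (1/3)(203/6 + (1/3)p_{Brew}), which gives (8/9)p_{Brew} = 803/18 ⇒ p_{Brew} = 50.1875.
Then p_{Aroma} = 203/6 + (1/3)·50.1875 = 50.5625.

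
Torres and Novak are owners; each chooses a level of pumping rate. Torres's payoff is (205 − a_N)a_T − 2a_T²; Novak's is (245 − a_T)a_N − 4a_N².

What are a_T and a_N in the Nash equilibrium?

45, 25

Expanding Torres's payoff: 205a_T − a_Na_T − 2a_T².
∂π/∂a_T = 205 − a_N − 4a_T = 0, so a_T = 51.25 − 0.25a_N.
Likewise for Novak: a_N = 30.625 − 0.125a_T.
Solving the two reaction functions simultaneously: (1 − (−0.25)(−0.125))a_T = 51.25 − 0.25·30.625, so (31/32)a_T = 1395/32 and a_T = 45.
Then a_N = 30.625 − 0.125·45 = 25.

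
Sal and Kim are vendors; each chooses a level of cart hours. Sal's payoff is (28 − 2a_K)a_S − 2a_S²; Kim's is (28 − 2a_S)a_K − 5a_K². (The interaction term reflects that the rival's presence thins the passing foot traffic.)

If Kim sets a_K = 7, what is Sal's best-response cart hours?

3.5

Expanding Sal's payoff: 28a_S − 2a_Ka_S − 2a_S².
∂π/∂a_S = 28 − 2a_K − 4a_S = 0, so a_S = 7 − 0.5a_K.
At a_K = 7: a_S = 7 − 0.5·7 = 3.5.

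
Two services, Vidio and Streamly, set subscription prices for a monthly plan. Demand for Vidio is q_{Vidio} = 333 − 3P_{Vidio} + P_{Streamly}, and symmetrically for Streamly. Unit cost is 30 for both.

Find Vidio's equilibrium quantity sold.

Vidio's profit: π = (P_{Vidio} − 30)(333 − 3P_{Vidio} + P_{Streamly}).
∂π/∂P_{Vidio} = 423 − 6P_{Vidio} + P_{Streamly} = 0 ⇒ P_{Vidio} = 70.5 + (1/6)P_{Streamly}.
Setting P_{Vidio} = P_{Streamly} in the reaction function: P_{Vidio} = 70.5 + (1/6)P_{Vidio}, so P_{Vidio} = 70.5 / (5/6) = 84.6.
q_{Vidio} = 333 − 3·84.6 + 84.6 = 163.8.

163.8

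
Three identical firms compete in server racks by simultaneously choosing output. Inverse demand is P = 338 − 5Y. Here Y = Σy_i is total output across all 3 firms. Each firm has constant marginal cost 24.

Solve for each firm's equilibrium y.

15.7

A representative firm's profit is π_i = y_i(338 − 5Y) − 24y_i, with Y = y_i + Σ_{j≠i} y_j.
First-order condition: 314 − 10y_i − 5Σ_{j≠i} y_j = 0.
Imposing symmetry (y_j = y for all j) turns Σ_{j≠i} y_j into 2y, so 314 = 20y and y = 15.7.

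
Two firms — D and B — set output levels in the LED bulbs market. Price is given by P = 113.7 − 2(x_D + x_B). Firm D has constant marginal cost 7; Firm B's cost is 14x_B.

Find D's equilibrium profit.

718.205

Firm D's profit: π = x_D(113.7 − 2(x_D + x_B)) − 7x_D.
∂π/∂x_D = 106.7 − 4x_D − 2x_B = 0, so x_D = 26.675 − 0.5x_B.
By the same steps for B: x_B = 24.925 − 0.5x_D.
Solving the two reaction functions simultaneously: (1 − (−0.5)(−0.5))x_D = 26.675 − 0.5·24.925, so 0.75x_D = 14.2125 and x_D = 18.95.
Then x_B = 24.925 − 0.5·18.95 = 15.45.
Price P = 113.7 − 2·34.4 = 44.9.
D's profit: (44.9 − 7)·18.95 = 718.205.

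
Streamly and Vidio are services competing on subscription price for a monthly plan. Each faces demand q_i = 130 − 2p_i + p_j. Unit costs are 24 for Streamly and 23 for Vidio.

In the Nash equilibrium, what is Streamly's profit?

2478.08

Streamly's profit: π = (p_{Streamly} − 24)(130 − 2p_{Streamly} + p_{Vidio}).
∂π/∂p_{Streamly} = 178 − 4p_{Streamly} + p_{Vidio} = 0 ⇒ p_{Streamly} = 44.5 + 0.25p_{Vidio}.
Similarly p_{Vidio} = 44 + 0.25p_{Streamly}.
Plugging p_{Vidio} into Streamly's best response: p_{Streamly} = 44.5 + 0.25(44 + 0.25p_{Streamly}) ⇒ 0.9375p_{Streamly} = 55.5, so p_{Streamly} = 59.2.
Then p_{Vidio} = 44 + 0.25·59.2 = 58.8.
q_{Streamly} = 130 − 2·59.2 + 58.8 = 70.4.
Profit = (59.2 − 24)·70.4 = 2478.08.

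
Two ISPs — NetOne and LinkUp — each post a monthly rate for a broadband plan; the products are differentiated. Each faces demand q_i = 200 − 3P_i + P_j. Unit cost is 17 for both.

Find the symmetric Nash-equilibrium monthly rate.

NetOne's profit: π = (P_{NetOne} − 17)(200 − 3P_{NetOne} + P_{LinkUp}).
∂π/∂P_{NetOne} = 251 − 6P_{NetOne} + P_{LinkUp} = 0 ⇒ P_{NetOne} = 251/6 + (1/6)P_{LinkUp}.
By symmetry P_{LinkUp} = P_{NetOne}; substituting into the reaction function, (5/6)P_{NetOne} = 251/6 and P_{NetOne} = 50.2.

50.2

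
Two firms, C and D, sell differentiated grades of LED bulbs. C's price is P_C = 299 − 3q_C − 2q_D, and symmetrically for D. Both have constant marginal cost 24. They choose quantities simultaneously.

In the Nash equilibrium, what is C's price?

Firm C's profit: π = q_C(299 − 3q_C − 2q_D) − 24q_C.
∂π/∂q_C = 275 − 6q_C − 2q_D = 0 ⇒ q_C = 275/6 − (1/3)q_D.
By symmetry q_D = q_C; substituting into the reaction function, (4/3)q_C = 275/6 and q_C = 34.375.
P_C = 299 − 3·34.375 − 2·34.375 = 127.125.

127.125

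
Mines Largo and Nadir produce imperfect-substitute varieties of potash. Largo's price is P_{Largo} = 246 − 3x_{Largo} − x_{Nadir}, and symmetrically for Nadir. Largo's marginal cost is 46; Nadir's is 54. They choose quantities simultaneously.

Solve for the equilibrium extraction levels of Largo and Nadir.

28.8, 27.2

Mine Largo's profit: π = x_{Largo}(246 − 3x_{Largo} − x_{Nadir}) − 46x_{Largo}.
∂π/∂x_{Largo} = 200 − 6x_{Largo} − x_{Nadir} = 0 ⇒ x_{Largo} = 100/3 − (1/6)x_{Nadir}.
Similarly x_{Nadir} = 32 − (1/6)x_{Largo}.
Plugging x_{Nadir} into Largo's best response: x_{Largo} = 100/3 − (1/6)(32 − (1/6)x_{Largo}) ⇒ (35/36)x_{Largo} = 28, so x_{Largo} = 28.8.
Then x_{Nadir} = 32 − (1/6)·28.8 = 27.2.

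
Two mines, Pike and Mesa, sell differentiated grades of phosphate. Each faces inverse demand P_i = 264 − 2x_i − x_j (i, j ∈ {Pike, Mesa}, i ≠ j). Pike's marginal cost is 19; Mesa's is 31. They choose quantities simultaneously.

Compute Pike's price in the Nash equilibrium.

118.6

Mine Pike's profit: π = x_{Pike}(264 − 2x_{Pike} − x_{Mesa}) − 19x_{Pike}.
∂π/∂x_{Pike} = 245 − 4x_{Pike} − x_{Mesa} = 0 ⇒ x_{Pike} = 61.25 − 0.25x_{Mesa}.
Similarly x_{Mesa} = 58.25 − 0.25x_{Pike}.
Solving the two reaction functions simultaneously: (1 − (−0.25)(−0.25))x_{Pike} = 61.25 − 0.25·58.25, so 0.9375x_{Pike} = 46.6875 and x_{Pike} = 49.8.
Then x_{Mesa} = 58.25 − 0.25·49.8 = 45.8.
P_{Pike} = 264 − 2·49.8 − 45.8 = 118.6.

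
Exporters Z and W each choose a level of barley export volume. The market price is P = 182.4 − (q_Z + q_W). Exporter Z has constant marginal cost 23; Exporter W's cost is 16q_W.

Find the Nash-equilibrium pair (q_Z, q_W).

Exporter Z's profit: π = q_Z(182.4 − (q_Z + q_W)) − 23q_Z.
∂π/∂q_Z = 159.4 − 2q_Z − q_W = 0, so q_Z = 79.7 − 0.5q_W.
By the same steps for W: q_W = 83.2 − 0.5q_Z.
Substituting the second reaction function into the first: q_Z = 79.7 − 0.5(83.2 − 0.5q_Z), which gives 0.75q_Z = 38.1 ⇒ q_Z = 50.8.
Then q_W = 83.2 − 0.5·50.8 = 57.8.

50.8, 57.8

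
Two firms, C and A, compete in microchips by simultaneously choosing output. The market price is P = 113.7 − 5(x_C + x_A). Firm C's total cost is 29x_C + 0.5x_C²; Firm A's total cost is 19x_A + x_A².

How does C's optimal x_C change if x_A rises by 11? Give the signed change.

-5

Firm C's profit: π = x_C(113.7 − 5(x_C + x_A)) − 29x_C − 0.5x_C².
∂π/∂x_C = 84.7 − 11x_C − 5x_A = 0, so x_C = 7.7 − (5/11)x_A.
The reaction-function slope is −5/11, so an 11-unit rise in x_A moves x_C by −5/11 × 11 = −5. C's best response falls — the actions are strategic substitutes.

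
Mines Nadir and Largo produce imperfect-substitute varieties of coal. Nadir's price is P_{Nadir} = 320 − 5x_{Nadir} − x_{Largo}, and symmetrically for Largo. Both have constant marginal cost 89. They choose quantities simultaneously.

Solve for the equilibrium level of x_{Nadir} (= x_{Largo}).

Mine Nadir's profit: π = x_{Nadir}(320 − 5x_{Nadir} − x_{Largo}) − 89x_{Nadir}.
∂π/∂x_{Nadir} = 231 − 10x_{Nadir} − x_{Largo} = 0 ⇒ x_{Nadir} = 23.1 − 0.1x_{Largo}.
Setting x_{Nadir} = x_{Largo} in the reaction function: x_{Nadir} = 23.1 − 0.1x_{Nadir}, so x_{Nadir} = 23.1 / 1.1 = 21.

21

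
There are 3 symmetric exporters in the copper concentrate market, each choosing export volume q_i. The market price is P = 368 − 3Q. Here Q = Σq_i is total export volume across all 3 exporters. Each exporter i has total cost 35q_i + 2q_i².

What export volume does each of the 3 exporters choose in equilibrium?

20.8125

A representative exporter's profit is π_i = q_i(368 − 3Q) − 35q_i − 2q_i², with Q = q_i + Σ_{j≠i} q_j.
First-order condition: 333 − 10q_i − 3Σ_{j≠i} q_j = 0.
Imposing symmetry (q_j = q for all j) turns Σ_{j≠i} q_j into 2q, so 333 = 16q and q = 20.8125.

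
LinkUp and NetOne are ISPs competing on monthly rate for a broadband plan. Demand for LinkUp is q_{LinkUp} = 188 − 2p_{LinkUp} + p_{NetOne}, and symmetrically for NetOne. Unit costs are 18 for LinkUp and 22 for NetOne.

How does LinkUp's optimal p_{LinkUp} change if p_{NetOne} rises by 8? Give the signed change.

2

LinkUp's profit: π = (p_{LinkUp} − 18)(188 − 2p_{LinkUp} + p_{NetOne}).
∂π/∂p_{LinkUp} = 224 − 4p_{LinkUp} + p_{NetOne} = 0 ⇒ p_{LinkUp} = 56 + 0.25p_{NetOne}.
The reaction-function slope is 0.25, so an 8-unit rise in p_{NetOne} moves p_{LinkUp} by 0.25 × 8 = 2. LinkUp's best response rises — the actions are strategic complements.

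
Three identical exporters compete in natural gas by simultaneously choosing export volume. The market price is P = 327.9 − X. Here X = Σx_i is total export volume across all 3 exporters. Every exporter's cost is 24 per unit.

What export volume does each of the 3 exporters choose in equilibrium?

75.975

A representative exporter's profit is π_i = x_i(327.9 − X) − 24x_i, with X = x_i + Σ_{j≠i} x_j.
First-order condition: 303.9 − 2x_i − Σ_{j≠i} x_j = 0.
In a symmetric equilibrium every exporter chooses the same x, so Σ_{j≠i} x_j = 2x. The condition becomes 303.9 − 4x = 0, giving x = 303.9/4 = 75.975.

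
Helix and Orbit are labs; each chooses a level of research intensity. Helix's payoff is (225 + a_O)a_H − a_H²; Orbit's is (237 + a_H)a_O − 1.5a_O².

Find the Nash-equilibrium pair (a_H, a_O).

Expanding Helix's payoff: 225a_H + a_Oa_H − a_H².
∂π/∂a_H = 225 + a_O − 2a_H = 0, so a_H = 112.5 + 0.5a_O.
Likewise for Orbit: a_O = 79 + (1/3)a_H.
Solving the two reaction functions simultaneously: (1 − (0.5)(1/3))a_H = 112.5 + 0.5·79, so (5/6)a_H = 152 and a_H = 182.4.
Then a_O = 79 + (1/3)·182.4 = 139.8.

182.4, 139.8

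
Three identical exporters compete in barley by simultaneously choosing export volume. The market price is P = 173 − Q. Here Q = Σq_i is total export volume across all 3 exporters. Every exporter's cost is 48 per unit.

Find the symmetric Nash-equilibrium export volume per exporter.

31.25

A representative exporter's profit is π_i = q_i(173 − Q) − 48q_i, with Q = q_i + Σ_{j≠i} q_j.
First-order condition: 125 − 2q_i − Σ_{j≠i} q_j = 0.
With identical exporters, set every q_j = q: then 125 − 2q − 2q = 0, i.e. q = 125/4 = 31.25.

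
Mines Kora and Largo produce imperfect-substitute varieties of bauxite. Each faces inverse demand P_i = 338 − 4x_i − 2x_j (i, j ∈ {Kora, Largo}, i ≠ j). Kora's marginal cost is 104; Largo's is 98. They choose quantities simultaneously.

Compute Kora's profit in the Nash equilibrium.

2152.96

Mine Kora's profit: π = x_{Kora}(338 − 4x_{Kora} − 2x_{Largo}) − 104x_{Kora}.
∂π/∂x_{Kora} = 234 − 8x_{Kora} − 2x_{Largo} = 0 ⇒ x_{Kora} = 29.25 − 0.25x_{Largo}.
Similarly x_{Largo} = 30 − 0.25x_{Kora}.
Solving the two reaction functions simultaneously: (1 − (−0.25)(−0.25))x_{Kora} = 29.25 − 0.25·30, so 0.9375x_{Kora} = 21.75 and x_{Kora} = 23.2.
Then x_{Largo} = 30 − 0.25·23.2 = 24.2.
P_{Kora} = 338 − 4·23.2 − 2·24.2 = 196.8.
Profit = (196.8 − 104)·23.2 = 2152.96.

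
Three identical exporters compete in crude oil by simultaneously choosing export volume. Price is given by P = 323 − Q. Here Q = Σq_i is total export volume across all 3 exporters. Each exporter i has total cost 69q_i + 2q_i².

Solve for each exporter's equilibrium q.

31.75

A representative exporter's profit is π_i = q_i(323 − Q) − 69q_i − 2q_i², with Q = q_i + Σ_{j≠i} q_j.
First-order condition: 254 − 6q_i − Σ_{j≠i} q_j = 0.
In a symmetric equilibrium every exporter chooses the same q, so Σ_{j≠i} q_j = 2q. The condition becomes 254 − 8q = 0, giving q = 254/8 = 31.75.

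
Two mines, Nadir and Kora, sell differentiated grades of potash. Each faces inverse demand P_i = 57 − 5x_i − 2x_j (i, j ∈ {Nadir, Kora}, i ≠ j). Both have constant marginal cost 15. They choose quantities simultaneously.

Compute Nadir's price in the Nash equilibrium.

32.5

Mine Nadir's profit: π = x_{Nadir}(57 − 5x_{Nadir} − 2x_{Kora}) − 15x_{Nadir}.
∂π/∂x_{Nadir} = 42 − 10x_{Nadir} − 2x_{Kora} = 0 ⇒ x_{Nadir} = 4.2 − 0.2x_{Kora}.
The game is symmetric, so in equilibrium x_{Kora} = x_{Nadir}: the reaction function gives 1.2x_{Nadir} = 4.2, hence x_{Nadir} = 3.5.
P_{Nadir} = 57 − 5·3.5 − 2·3.5 = 32.5.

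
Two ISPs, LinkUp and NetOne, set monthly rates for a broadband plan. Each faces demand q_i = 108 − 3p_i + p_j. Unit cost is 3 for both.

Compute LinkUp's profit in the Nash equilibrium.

1248.48

LinkUp's profit: π = (p_{LinkUp} − 3)(108 − 3p_{LinkUp} + p_{NetOne}).
∂π/∂p_{LinkUp} = 117 − 6p_{LinkUp} + p_{NetOne} = 0 ⇒ p_{LinkUp} = 19.5 + (1/6)p_{NetOne}.
By symmetry p_{NetOne} = p_{LinkUp}; substituting into the reaction function, (5/6)p_{LinkUp} = 19.5 and p_{LinkUp} = 23.4.
q_{LinkUp} = 108 − 3·23.4 + 23.4 = 61.2.
Profit = (23.4 − 3)·61.2 = 1248.48.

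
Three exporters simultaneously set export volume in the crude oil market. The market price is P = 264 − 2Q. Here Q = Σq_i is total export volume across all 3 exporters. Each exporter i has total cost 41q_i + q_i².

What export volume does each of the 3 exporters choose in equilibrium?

A representative exporter's profit is π_i = q_i(264 − 2Q) − 41q_i − q_i², with Q = q_i + Σ_{j≠i} q_j.
First-order condition: 223 − 6q_i − 2Σ_{j≠i} q_j = 0.
Imposing symmetry (q_j = q for all j) turns Σ_{j≠i} q_j into 2q, so 223 = 10q and q = 22.3.

22.3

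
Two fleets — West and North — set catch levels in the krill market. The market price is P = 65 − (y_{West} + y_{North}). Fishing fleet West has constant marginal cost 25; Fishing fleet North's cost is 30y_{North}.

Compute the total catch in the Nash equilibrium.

Fishing fleet West's profit: π = y_{West}(65 − (y_{West} + y_{North})) − 25y_{West}.
∂π/∂y_{West} = 40 − 2y_{West} − y_{North} = 0, so y_{West} = 20 − 0.5y_{North}.
By the same steps for North: y_{North} = 17.5 − 0.5y_{West}.
Plugging y_{North} into West's best response: y_{West} = 20 − 0.5(17.5 − 0.5y_{West}) ⇒ 0.75y_{West} = 11.25, so y_{West} = 15.
Then y_{North} = 17.5 − 0.5·15 = 10.
Total catch: 15 + 10 = 25.

25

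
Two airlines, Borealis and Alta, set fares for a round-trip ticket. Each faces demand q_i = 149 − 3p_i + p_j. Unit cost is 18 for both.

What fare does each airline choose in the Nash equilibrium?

Borealis's profit: π = (p_{Borealis} − 18)(149 − 3p_{Borealis} + p_{Alta}).
∂π/∂p_{Borealis} = 203 − 6p_{Borealis} + p_{Alta} = 0 ⇒ p_{Borealis} = 203/6 + (1/6)p_{Alta}.
The game is symmetric, so in equilibrium p_{Alta} = p_{Borealis}: the reaction function gives (5/6)p_{Borealis} = 203/6, hence p_{Borealis} = 40.6.

40.6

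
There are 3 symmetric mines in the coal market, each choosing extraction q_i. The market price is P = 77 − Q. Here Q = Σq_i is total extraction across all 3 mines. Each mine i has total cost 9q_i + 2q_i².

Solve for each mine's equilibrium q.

8.5

A representative mine's profit is π_i = q_i(77 − Q) − 9q_i − 2q_i², with Q = q_i + Σ_{j≠i} q_j.
First-order condition: 68 − 6q_i − Σ_{j≠i} q_j = 0.
With identical mines, set every q_j = q: then 68 − 6q − 2q = 0, i.e. q = 68/8 = 8.5.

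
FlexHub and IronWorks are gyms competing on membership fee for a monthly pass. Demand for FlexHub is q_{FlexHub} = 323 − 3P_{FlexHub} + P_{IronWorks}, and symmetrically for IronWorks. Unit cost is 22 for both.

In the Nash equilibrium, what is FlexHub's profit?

9340.92

FlexHub's profit: π = (P_{FlexHub} − 22)(323 − 3P_{FlexHub} + P_{IronWorks}).
∂π/∂P_{FlexHub} = 389 − 6P_{FlexHub} + P_{IronWorks} = 0 ⇒ P_{FlexHub} = 389/6 + (1/6)P_{IronWorks}.
Setting P_{FlexHub} = P_{IronWorks} in the reaction function: P_{FlexHub} = 389/6 + (1/6)P_{FlexHub}, so P_{FlexHub} = (389/6) / (5/6) = 77.8.
q_{FlexHub} = 323 − 3·77.8 + 77.8 = 167.4.
Profit = (77.8 − 22)·167.4 = 9340.92.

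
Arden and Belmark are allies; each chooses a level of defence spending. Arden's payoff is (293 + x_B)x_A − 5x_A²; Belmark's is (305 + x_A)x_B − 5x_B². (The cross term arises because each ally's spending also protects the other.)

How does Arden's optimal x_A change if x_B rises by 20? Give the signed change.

Expanding Arden's payoff: 293x_A + x_Bx_A − 5x_A².
∂π/∂x_A = 293 + x_B − 10x_A = 0, so x_A = 29.3 + 0.1x_B.
The reaction-function slope is 0.1, so a 20-unit rise in x_B moves x_A by 0.1 × 20 = 2. Arden's best response rises — the actions are strategic complements.

2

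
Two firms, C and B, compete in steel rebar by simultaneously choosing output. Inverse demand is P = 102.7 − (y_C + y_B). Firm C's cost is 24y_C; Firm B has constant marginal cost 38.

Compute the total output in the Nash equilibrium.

Firm C's profit: π = y_C(102.7 − (y_C + y_B)) − 24y_C.
∂π/∂y_C = 78.7 − 2y_C − y_B = 0, so y_C = 39.35 − 0.5y_B.
By the same steps for B: y_B = 32.35 − 0.5y_C.
Plugging y_B into C's best response: y_C = 39.35 − 0.5(32.35 − 0.5y_C) ⇒ 0.75y_C = 23.175, so y_C = 30.9.
Then y_B = 32.35 − 0.5·30.9 = 16.9.
Total output: 30.9 + 16.9 = 47.8.

47.8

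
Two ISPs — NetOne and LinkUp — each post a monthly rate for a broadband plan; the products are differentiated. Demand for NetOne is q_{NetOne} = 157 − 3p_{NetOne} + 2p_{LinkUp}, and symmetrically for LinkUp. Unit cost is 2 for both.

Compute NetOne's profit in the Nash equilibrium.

NetOne's profit: π = (p_{NetOne} − 2)(157 − 3p_{NetOne} + 2p_{LinkUp}).
∂π/∂p_{NetOne} = 163 − 6p_{NetOne} + 2p_{LinkUp} = 0 ⇒ p_{NetOne} = 163/6 + (1/3)p_{LinkUp}.
By symmetry p_{LinkUp} = p_{NetOne}; substituting into the reaction function, (2/3)p_{NetOne} = 163/6 and p_{NetOne} = 40.75.
q_{NetOne} = 157 − 3·40.75 + 2·40.75 = 116.25.
Profit = (40.75 − 2)·116.25 = 4504.6875.

4504.6875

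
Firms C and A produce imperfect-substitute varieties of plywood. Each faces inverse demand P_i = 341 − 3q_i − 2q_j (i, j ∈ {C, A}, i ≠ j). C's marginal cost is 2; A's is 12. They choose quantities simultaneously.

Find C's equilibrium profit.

Firm C's profit: π = q_C(341 − 3q_C − 2q_A) − 2q_C.
∂π/∂q_C = 339 − 6q_C − 2q_A = 0 ⇒ q_C = 56.5 − (1/3)q_A.
Similarly q_A = 329/6 − (1/3)q_C.
Substituting the second reaction function into the first: q_C = 56.5 − (1/3)(329/6 − (1/3)q_C), which gives (8/9)q_C = 344/9 ⇒ q_C = 43.
Then q_A = 329/6 − (1/3)·43 = 40.5.
P_C = 341 − 3·43 − 2·40.5 = 131.
Profit = (131 − 2)·43 = 5547.

5547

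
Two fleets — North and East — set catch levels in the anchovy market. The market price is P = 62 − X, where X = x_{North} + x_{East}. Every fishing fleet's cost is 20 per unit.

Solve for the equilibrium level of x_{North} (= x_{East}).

14

Fishing fleet North's profit: π = x_{North}(62 − (x_{North} + x_{East})) − 20x_{North}.
∂π/∂x_{North} = 42 − 2x_{North} − x_{East} = 0, so x_{North} = 21 − 0.5x_{East}.
The game is symmetric, so in equilibrium x_{East} = x_{North}: the reaction function gives 1.5x_{North} = 21, hence x_{North} = 14.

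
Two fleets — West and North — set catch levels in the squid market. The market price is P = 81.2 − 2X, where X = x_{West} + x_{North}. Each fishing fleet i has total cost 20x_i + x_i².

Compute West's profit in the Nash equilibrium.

175.5675

Fishing fleet West's profit: π = x_{West}(81.2 − 2(x_{West} + x_{North})) − 20x_{West} − x_{West}².
∂π/∂x_{West} = 61.2 − 6x_{West} − 2x_{North} = 0, so x_{West} = 10.2 − (1/3)x_{North}.
The game is symmetric, so in equilibrium x_{North} = x_{West}: the reaction function gives (4/3)x_{West} = 10.2, hence x_{West} = 7.65.
Price P = 81.2 − 2·15.3 = 50.6.
West's profit: (50.6 − 20)·7.65 − (7.65)² = 175.5675.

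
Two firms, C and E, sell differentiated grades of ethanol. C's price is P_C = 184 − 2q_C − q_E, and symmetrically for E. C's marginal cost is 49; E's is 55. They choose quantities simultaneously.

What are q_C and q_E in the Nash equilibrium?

27.4, 25.4

Firm C's profit: π = q_C(184 − 2q_C − q_E) − 49q_C.
∂π/∂q_C = 135 − 4q_C − q_E = 0 ⇒ q_C = 33.75 − 0.25q_E.
Similarly q_E = 32.25 − 0.25q_C.
Plugging q_E into C's best response: q_C = 33.75 − 0.25(32.25 − 0.25q_C) ⇒ 0.9375q_C = 25.6875, so q_C = 27.4.
Then q_E = 32.25 − 0.25·27.4 = 25.4.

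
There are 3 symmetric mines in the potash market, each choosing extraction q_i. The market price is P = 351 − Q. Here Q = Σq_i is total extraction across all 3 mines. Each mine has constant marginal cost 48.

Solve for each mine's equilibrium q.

A representative mine's profit is π_i = q_i(351 − Q) − 48q_i, with Q = q_i + Σ_{j≠i} q_j.
First-order condition: 303 − 2q_i − Σ_{j≠i} q_j = 0.
Imposing symmetry (q_j = q for all j) turns Σ_{j≠i} q_j into 2q, so 303 = 4q and q = 75.75.

75.75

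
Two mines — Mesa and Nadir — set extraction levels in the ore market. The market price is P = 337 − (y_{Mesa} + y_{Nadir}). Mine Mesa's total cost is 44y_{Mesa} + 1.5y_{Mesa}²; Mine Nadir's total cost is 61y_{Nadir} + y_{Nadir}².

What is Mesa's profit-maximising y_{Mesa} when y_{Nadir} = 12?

Mine Mesa's profit: π = y_{Mesa}(337 − (y_{Mesa} + y_{Nadir})) − 44y_{Mesa} − 1.5y_{Mesa}².
∂π/∂y_{Mesa} = 293 − 5y_{Mesa} − y_{Nadir} = 0, so y_{Mesa} = 58.6 − 0.2y_{Nadir}.
At y_{Nadir} = 12: y_{Mesa} = 58.6 − 0.2·12 = 56.2.

56.2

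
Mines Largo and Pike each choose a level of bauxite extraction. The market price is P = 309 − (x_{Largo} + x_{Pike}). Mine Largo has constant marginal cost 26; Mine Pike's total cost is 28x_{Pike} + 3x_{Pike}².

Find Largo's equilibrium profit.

Mine Largo's profit: π = x_{Largo}(309 − (x_{Largo} + x_{Pike})) − 26x_{Largo}.
∂π/∂x_{Largo} = 283 − 2x_{Largo} − x_{Pike} = 0, so x_{Largo} = 141.5 − 0.5x_{Pike}.
For Pike: ∂π/∂x_{Pike} = 281 − 8x_{Pike} − x_{Largo} = 0 ⇒ x_{Pike} = 35.125 − 0.125x_{Largo}.
Substituting the second reaction function into the first: x_{Largo} = 141.5 − 0.5(35.125 − 0.125x_{Largo}), which gives 0.9375x_{Largo} = 123.9375 ⇒ x_{Largo} = 132.2.
Then x_{Pike} = 35.125 − 0.125·132.2 = 18.6.
Price P = 309 − 150.8 = 158.2.
Largo's profit: (158.2 − 26)·132.2 = 17476.84.

17476.84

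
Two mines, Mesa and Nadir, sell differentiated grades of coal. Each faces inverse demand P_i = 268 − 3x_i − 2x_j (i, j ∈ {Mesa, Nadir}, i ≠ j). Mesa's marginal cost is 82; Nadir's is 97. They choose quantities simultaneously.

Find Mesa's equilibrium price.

154.5625

Mine Mesa's profit: π = x_{Mesa}(268 − 3x_{Mesa} − 2x_{Nadir}) − 82x_{Mesa}.
∂π/∂x_{Mesa} = 186 − 6x_{Mesa} − 2x_{Nadir} = 0 ⇒ x_{Mesa} = 31 − (1/3)x_{Nadir}.
Similarly x_{Nadir} = 28.5 − (1/3)x_{Mesa}.
Substituting the second reaction function into the first: x_{Mesa} = 31 − (1/3)(28.5 − (1/3)x_{Mesa}), which gives (8/9)x_{Mesa} = 21.5 ⇒ x_{Mesa} = 24.1875.
Then x_{Nadir} = 28.5 − (1/3)·24.1875 = 20.4375.
P_{Mesa} = 268 − 3·24.1875 − 2·20.4375 = 154.5625.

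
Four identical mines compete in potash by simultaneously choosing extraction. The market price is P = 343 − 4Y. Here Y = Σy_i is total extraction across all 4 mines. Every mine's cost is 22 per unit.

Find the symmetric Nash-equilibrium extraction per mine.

A representative mine's profit is π_i = y_i(343 − 4Y) − 22y_i, with Y = y_i + Σ_{j≠i} y_j.
First-order condition: 321 − 8y_i − 4Σ_{j≠i} y_j = 0.
In a symmetric equilibrium every mine chooses the same y, so Σ_{j≠i} y_j = 3y. The condition becomes 321 − 20y = 0, giving y = 321/20 = 16.05.

16.05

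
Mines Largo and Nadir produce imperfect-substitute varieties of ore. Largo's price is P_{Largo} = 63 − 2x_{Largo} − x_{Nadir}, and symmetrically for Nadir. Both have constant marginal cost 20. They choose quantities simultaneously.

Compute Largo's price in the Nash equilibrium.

Mine Largo's profit: π = x_{Largo}(63 − 2x_{Largo} − x_{Nadir}) − 20x_{Largo}.
∂π/∂x_{Largo} = 43 − 4x_{Largo} − x_{Nadir} = 0 ⇒ x_{Largo} = 10.75 − 0.25x_{Nadir}.
Setting x_{Largo} = x_{Nadir} in the reaction function: x_{Largo} = 10.75 − 0.25x_{Largo}, so x_{Largo} = 10.75 / 1.25 = 8.6.
P_{Largo} = 63 − 2·8.6 − 8.6 = 37.2.

37.2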